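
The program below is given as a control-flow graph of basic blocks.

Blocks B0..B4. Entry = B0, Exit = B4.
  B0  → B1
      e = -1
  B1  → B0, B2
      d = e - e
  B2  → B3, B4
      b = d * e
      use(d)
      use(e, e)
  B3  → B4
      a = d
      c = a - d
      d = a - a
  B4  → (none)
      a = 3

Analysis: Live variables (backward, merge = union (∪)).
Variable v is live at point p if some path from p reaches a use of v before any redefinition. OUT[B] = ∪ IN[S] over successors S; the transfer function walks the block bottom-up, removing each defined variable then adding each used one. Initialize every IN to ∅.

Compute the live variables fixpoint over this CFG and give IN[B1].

Converged values:
  B0: | IN={} | OUT={e}
  B1: | IN={e} | OUT={d, e}
  B2: | IN={d, e} | OUT={d}
  B3: | IN={d} | OUT={}
  B4: | IN={} | OUT={}

Merge at B1: OUT[B1] = IN[B0] ⊔ IN[B2] = {d, e}
Applying B1's transfer function to that OUT value gives IN[B1] (row B1 above).

Answer: {e}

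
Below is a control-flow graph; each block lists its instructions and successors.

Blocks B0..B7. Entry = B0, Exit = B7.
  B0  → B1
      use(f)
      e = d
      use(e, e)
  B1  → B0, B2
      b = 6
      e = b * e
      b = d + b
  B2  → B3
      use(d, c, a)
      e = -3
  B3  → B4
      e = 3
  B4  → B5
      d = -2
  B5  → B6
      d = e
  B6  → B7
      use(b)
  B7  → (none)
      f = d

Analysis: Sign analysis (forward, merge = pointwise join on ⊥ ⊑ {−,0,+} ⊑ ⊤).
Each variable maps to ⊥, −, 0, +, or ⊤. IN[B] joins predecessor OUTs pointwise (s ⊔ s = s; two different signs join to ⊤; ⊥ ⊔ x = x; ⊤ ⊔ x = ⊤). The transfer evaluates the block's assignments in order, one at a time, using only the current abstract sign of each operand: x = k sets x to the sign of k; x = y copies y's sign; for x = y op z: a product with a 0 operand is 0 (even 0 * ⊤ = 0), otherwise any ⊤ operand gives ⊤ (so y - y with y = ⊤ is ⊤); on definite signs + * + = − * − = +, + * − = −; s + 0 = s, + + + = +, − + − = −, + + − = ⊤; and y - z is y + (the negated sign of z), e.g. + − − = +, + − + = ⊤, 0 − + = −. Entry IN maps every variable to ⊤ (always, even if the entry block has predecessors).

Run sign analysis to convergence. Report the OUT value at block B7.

Answer: {a: ⊤, b: ⊤, c: ⊤, d: +, e: +, f: +}

Derivation:
Per-block solution:
  B0:   IN=(all ⊤)   OUT=(all ⊤)
  B1:   IN=(all ⊤)   OUT=(all ⊤)
  B2:   IN=(all ⊤)   OUT={e:-; rest ⊤}
  B3:   IN={e:-; rest ⊤}   OUT={e:+; rest ⊤}
  B4:   IN={e:+; rest ⊤}   OUT={d:-, e:+; rest ⊤}
  B5:   IN={d:-, e:+; rest ⊤}   OUT={d:+, e:+; rest ⊤}
  B6:   IN={d:+, e:+; rest ⊤}   OUT={d:+, e:+; rest ⊤}
  B7:   IN={d:+, e:+; rest ⊤}   OUT={d:+, e:+, f:+; rest ⊤}

Merge at B7: IN[B7] = OUT[B6] = {a: ⊤, b: ⊤, c: ⊤, d: +, e: +, f: ⊤}
Applying B7's transfer function to that IN value gives OUT[B7] (row B7 above).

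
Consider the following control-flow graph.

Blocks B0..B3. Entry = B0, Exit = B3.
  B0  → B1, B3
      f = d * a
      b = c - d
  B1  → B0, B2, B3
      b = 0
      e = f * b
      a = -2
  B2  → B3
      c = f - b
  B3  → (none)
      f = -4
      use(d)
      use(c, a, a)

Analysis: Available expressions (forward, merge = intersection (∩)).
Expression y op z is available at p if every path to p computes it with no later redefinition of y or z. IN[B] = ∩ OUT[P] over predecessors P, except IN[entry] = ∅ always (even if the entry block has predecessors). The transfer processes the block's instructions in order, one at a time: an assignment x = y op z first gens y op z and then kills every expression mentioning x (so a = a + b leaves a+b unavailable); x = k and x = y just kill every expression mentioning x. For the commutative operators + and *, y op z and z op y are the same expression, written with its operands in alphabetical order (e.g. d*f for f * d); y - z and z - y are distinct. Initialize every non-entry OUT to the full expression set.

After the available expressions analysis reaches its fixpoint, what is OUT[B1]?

Answer: {b*f, c-d}

Derivation:
Fixpoint table:
  B0:  IN={}  OUT={a*d, c-d}
  B1:  IN={a*d, c-d}  OUT={b*f, c-d}
  B2:  IN={b*f, c-d}  OUT={b*f, f-b}
  B3:  IN={}  OUT={}

Merge at B1: IN[B1] = OUT[B0] = {a*d, c-d}
Applying B1's transfer function to that IN value gives OUT[B1] (row B1 above).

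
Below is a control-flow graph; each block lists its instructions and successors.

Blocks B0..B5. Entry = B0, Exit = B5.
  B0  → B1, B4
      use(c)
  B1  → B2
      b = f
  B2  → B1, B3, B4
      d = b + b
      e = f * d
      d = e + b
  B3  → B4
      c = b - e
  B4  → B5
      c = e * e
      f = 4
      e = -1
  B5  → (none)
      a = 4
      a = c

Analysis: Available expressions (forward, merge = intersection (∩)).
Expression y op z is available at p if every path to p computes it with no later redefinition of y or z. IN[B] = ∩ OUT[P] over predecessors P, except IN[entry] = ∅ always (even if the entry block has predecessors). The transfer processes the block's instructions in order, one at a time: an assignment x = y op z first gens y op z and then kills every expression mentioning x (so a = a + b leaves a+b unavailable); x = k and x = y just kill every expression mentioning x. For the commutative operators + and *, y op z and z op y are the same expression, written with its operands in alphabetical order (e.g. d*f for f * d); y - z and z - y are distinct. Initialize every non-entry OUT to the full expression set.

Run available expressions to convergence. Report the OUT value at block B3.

Answer: {b+b, b+e, b-e}

Trace:
Per-block solution:
  B0: | IN={} | OUT={}
  B1: | IN={} | OUT={}
  B2: | IN={} | OUT={b+b, b+e}
  B3: | IN={b+b, b+e} | OUT={b+b, b+e, b-e}
  B4: | IN={} | OUT={}
  B5: | IN={} | OUT={}

Merge at B3: IN[B3] = OUT[B2] = {b+b, b+e}
Applying B3's transfer function to that IN value gives OUT[B3] (row B3 above).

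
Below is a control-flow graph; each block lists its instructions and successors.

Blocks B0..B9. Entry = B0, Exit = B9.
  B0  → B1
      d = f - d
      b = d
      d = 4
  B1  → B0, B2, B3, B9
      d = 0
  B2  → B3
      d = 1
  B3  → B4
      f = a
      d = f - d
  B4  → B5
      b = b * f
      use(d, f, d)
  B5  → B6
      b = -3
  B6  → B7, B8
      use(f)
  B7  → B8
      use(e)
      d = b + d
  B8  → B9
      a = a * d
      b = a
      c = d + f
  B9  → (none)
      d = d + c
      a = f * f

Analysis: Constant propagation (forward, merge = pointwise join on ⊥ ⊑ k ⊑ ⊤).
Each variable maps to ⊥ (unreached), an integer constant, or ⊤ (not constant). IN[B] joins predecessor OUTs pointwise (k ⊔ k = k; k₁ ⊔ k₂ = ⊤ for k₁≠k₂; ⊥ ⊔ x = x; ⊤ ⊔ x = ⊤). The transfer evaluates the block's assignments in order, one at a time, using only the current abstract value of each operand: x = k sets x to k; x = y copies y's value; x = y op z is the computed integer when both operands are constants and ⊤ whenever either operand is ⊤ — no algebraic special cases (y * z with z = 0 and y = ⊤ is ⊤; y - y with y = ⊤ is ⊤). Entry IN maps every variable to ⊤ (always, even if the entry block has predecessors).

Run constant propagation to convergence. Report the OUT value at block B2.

Converged values:
  B0: | IN=(all ⊤) | OUT={d:4; rest ⊤}
  B1: | IN={d:4; rest ⊤} | OUT={d:0; rest ⊤}
  B2: | IN={d:0; rest ⊤} | OUT={d:1; rest ⊤}
  B3: | IN=(all ⊤) | OUT=(all ⊤)
  B4: | IN=(all ⊤) | OUT=(all ⊤)
  B5: | IN=(all ⊤) | OUT={b:-3; rest ⊤}
  B6: | IN={b:-3; rest ⊤} | OUT={b:-3; rest ⊤}
  B7: | IN={b:-3; rest ⊤} | OUT={b:-3; rest ⊤}
  B8: | IN={b:-3; rest ⊤} | OUT=(all ⊤)
  B9: | IN=(all ⊤) | OUT=(all ⊤)

Merge at B2: IN[B2] = OUT[B1] = {a: ⊤, b: ⊤, c: ⊤, d: 0, e: ⊤, f: ⊤}
Applying B2's transfer function to that IN value gives OUT[B2] (row B2 above).

Answer: {a: ⊤, b: ⊤, c: ⊤, d: 1, e: ⊤, f: ⊤}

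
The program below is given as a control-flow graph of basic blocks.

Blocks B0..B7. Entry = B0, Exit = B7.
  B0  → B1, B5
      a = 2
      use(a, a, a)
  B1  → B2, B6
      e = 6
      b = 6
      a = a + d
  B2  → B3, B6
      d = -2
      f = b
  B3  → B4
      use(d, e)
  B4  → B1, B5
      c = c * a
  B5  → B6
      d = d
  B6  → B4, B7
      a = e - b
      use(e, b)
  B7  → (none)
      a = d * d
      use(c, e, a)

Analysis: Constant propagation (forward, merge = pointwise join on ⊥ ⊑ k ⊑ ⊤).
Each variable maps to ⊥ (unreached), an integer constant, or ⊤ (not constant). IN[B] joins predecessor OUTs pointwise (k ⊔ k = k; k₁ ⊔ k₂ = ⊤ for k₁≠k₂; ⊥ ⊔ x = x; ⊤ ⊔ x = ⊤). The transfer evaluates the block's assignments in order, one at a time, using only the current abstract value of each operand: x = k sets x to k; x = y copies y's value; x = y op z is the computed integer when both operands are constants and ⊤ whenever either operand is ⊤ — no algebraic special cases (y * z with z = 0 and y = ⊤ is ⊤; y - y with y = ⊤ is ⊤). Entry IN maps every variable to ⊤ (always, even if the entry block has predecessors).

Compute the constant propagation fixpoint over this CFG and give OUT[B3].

Per-block solution:
  B0:  IN=(all ⊤)  OUT={a:2; rest ⊤}
  B1:  IN=(all ⊤)  OUT={b:6, e:6; rest ⊤}
  B2:  IN={b:6, e:6; rest ⊤}  OUT={b:6, d:-2, e:6, f:6; rest ⊤}
  B3:  IN={b:6, d:-2, e:6, f:6; rest ⊤}  OUT={b:6, d:-2, e:6, f:6; rest ⊤}
  B4:  IN=(all ⊤)  OUT=(all ⊤)
  B5:  IN=(all ⊤)  OUT=(all ⊤)
  B6:  IN=(all ⊤)  OUT=(all ⊤)
  B7:  IN=(all ⊤)  OUT=(all ⊤)

Merge at B3: IN[B3] = OUT[B2] = {a: ⊤, b: 6, c: ⊤, d: -2, e: 6, f: 6}
Applying B3's transfer function to that IN value gives OUT[B3] (row B3 above).

Answer: {a: ⊤, b: 6, c: ⊤, d: -2, e: 6, f: 6}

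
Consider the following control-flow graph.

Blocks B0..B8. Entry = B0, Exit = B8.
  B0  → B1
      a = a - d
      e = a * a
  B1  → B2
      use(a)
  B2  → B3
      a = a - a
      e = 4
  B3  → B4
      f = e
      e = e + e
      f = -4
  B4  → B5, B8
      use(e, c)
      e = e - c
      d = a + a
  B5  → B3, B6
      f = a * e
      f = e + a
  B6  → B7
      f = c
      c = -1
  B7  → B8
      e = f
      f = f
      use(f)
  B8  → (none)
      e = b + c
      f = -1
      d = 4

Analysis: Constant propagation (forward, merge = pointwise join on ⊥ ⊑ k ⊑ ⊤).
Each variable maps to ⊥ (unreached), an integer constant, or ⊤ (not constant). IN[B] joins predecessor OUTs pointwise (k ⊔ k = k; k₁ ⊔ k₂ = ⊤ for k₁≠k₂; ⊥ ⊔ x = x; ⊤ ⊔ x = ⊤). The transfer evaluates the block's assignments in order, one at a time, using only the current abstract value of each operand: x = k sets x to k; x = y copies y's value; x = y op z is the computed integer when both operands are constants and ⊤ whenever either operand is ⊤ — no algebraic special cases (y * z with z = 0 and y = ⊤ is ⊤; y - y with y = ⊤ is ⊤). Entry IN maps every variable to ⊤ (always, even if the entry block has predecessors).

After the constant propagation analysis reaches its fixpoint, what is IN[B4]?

Answer: {a: ⊤, b: ⊤, c: ⊤, d: ⊤, e: ⊤, f: -4}

Derivation:
Per-block solution:
  B0: | IN=(all ⊤) | OUT=(all ⊤)
  B1: | IN=(all ⊤) | OUT=(all ⊤)
  B2: | IN=(all ⊤) | OUT={e:4; rest ⊤}
  B3: | IN=(all ⊤) | OUT={f:-4; rest ⊤}
  B4: | IN={f:-4; rest ⊤} | OUT={f:-4; rest ⊤}
  B5: | IN={f:-4; rest ⊤} | OUT=(all ⊤)
  B6: | IN=(all ⊤) | OUT={c:-1; rest ⊤}
  B7: | IN={c:-1; rest ⊤} | OUT={c:-1; rest ⊤}
  B8: | IN=(all ⊤) | OUT={d:4, f:-1; rest ⊤}

Merge at B4: IN[B4] = OUT[B3] = {a: ⊤, b: ⊤, c: ⊤, d: ⊤, e: ⊤, f: -4}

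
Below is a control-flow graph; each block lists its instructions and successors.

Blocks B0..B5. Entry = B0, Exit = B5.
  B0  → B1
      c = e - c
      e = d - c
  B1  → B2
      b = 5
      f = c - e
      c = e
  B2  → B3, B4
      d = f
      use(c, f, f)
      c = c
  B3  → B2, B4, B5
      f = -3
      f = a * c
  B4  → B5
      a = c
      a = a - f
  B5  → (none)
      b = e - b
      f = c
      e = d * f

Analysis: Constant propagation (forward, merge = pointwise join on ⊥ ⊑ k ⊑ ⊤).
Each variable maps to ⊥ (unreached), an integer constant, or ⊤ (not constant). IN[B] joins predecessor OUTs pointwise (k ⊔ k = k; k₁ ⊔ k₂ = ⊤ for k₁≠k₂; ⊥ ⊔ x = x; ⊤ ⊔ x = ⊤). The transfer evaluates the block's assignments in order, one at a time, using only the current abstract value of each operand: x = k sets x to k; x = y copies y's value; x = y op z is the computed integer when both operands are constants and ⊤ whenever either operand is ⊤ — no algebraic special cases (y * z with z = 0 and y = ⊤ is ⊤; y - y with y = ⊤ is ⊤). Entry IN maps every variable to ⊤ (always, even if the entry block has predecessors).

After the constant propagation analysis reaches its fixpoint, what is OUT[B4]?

Answer: {a: ⊤, b: 5, c: ⊤, d: ⊤, e: ⊤, f: ⊤}

Derivation:
Fixpoint table:
  B0:   IN=(all ⊤)   OUT=(all ⊤)
  B1:   IN=(all ⊤)   OUT={b:5; rest ⊤}
  B2:   IN={b:5; rest ⊤}   OUT={b:5; rest ⊤}
  B3:   IN={b:5; rest ⊤}   OUT={b:5; rest ⊤}
  B4:   IN={b:5; rest ⊤}   OUT={b:5; rest ⊤}
  B5:   IN={b:5; rest ⊤}   OUT=(all ⊤)

Merge at B4: IN[B4] = OUT[B2] ⊔ OUT[B3] = {a: ⊤, b: 5, c: ⊤, d: ⊤, e: ⊤, f: ⊤}
Applying B4's transfer function to that IN value gives OUT[B4] (row B4 above).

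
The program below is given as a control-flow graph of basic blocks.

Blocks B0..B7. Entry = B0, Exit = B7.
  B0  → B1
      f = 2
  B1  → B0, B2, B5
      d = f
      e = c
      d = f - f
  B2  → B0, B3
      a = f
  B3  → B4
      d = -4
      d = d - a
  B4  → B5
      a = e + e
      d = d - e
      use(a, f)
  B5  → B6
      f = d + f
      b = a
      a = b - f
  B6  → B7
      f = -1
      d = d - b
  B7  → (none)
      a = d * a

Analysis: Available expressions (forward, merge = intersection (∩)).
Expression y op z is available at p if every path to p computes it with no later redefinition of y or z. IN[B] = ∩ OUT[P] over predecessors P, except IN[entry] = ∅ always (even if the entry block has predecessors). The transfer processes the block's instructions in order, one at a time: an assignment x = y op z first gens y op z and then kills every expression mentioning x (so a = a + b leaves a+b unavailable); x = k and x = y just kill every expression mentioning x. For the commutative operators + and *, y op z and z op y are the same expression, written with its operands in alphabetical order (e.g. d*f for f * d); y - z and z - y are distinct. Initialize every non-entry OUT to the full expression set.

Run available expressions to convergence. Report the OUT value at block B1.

Fixpoint table:
  B0:  IN={}  OUT={}
  B1:  IN={}  OUT={f-f}
  B2:  IN={f-f}  OUT={f-f}
  B3:  IN={f-f}  OUT={f-f}
  B4:  IN={f-f}  OUT={e+e, f-f}
  B5:  IN={f-f}  OUT={b-f}
  B6:  IN={b-f}  OUT={}
  B7:  IN={}  OUT={}

Merge at B1: IN[B1] = OUT[B0] = {}
Applying B1's transfer function to that IN value gives OUT[B1] (row B1 above).

Answer: {f-f}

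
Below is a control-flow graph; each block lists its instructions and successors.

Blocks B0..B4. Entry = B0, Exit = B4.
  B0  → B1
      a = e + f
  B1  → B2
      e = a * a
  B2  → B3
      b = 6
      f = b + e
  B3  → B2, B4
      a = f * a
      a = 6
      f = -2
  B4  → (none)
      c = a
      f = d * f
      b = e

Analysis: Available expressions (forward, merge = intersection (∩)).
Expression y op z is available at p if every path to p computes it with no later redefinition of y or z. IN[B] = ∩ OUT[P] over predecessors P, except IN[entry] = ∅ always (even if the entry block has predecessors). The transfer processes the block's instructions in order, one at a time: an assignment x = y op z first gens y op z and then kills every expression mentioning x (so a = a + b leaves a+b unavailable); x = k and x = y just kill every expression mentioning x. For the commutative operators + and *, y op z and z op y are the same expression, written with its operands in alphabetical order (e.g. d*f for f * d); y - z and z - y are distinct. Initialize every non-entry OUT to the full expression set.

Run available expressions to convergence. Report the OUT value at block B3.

Per-block solution:
  B0:   IN={}   OUT={e+f}
  B1:   IN={e+f}   OUT={a*a}
  B2:   IN={}   OUT={b+e}
  B3:   IN={b+e}   OUT={b+e}
  B4:   IN={b+e}   OUT={}

Merge at B3: IN[B3] = OUT[B2] = {b+e}
Applying B3's transfer function to that IN value gives OUT[B3] (row B3 above).

Answer: {b+e}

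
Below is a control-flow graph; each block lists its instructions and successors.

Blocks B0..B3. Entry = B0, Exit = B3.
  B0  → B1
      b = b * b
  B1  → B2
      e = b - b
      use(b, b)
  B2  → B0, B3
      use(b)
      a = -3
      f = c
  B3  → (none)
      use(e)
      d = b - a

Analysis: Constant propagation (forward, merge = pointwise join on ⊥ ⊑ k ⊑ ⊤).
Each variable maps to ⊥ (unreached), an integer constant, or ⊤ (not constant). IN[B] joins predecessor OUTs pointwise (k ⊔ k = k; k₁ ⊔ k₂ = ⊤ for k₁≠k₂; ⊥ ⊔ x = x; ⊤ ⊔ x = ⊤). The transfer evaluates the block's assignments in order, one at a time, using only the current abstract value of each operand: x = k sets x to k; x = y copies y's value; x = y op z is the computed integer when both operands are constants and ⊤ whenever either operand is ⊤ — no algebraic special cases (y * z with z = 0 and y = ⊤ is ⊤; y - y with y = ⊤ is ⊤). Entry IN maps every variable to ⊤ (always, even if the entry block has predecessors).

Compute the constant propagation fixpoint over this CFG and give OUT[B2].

Converged values:
  B0:  IN=(all ⊤)  OUT=(all ⊤)
  B1:  IN=(all ⊤)  OUT=(all ⊤)
  B2:  IN=(all ⊤)  OUT={a:-3; rest ⊤}
  B3:  IN={a:-3; rest ⊤}  OUT={a:-3; rest ⊤}

Merge at B2: IN[B2] = OUT[B1] = {a: ⊤, b: ⊤, c: ⊤, d: ⊤, e: ⊤, f: ⊤}
Applying B2's transfer function to that IN value gives OUT[B2] (row B2 above).

Answer: {a: -3, b: ⊤, c: ⊤, d: ⊤, e: ⊤, f: ⊤}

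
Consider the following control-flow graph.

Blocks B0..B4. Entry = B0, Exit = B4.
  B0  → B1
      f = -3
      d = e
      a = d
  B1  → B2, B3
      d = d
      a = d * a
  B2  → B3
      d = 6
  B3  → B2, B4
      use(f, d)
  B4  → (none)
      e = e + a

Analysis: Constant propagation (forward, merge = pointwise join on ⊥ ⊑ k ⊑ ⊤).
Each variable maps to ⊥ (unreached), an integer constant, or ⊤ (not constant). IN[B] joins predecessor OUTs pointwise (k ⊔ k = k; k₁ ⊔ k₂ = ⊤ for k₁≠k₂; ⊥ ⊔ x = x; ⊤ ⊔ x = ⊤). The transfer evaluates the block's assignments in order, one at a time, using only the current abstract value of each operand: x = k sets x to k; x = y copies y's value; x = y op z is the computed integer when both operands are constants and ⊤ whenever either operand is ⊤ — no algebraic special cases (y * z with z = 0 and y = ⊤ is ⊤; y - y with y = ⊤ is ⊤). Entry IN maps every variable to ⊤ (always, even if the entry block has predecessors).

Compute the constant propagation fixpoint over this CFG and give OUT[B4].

Answer: {a: ⊤, b: ⊤, c: ⊤, d: ⊤, e: ⊤, f: -3}

Trace:
Converged values:
  B0:   IN=(all ⊤)   OUT={f:-3; rest ⊤}
  B1:   IN={f:-3; rest ⊤}   OUT={f:-3; rest ⊤}
  B2:   IN={f:-3; rest ⊤}   OUT={d:6, f:-3; rest ⊤}
  B3:   IN={f:-3; rest ⊤}   OUT={f:-3; rest ⊤}
  B4:   IN={f:-3; rest ⊤}   OUT={f:-3; rest ⊤}

Merge at B4: IN[B4] = OUT[B3] = {a: ⊤, b: ⊤, c: ⊤, d: ⊤, e: ⊤, f: -3}
Applying B4's transfer function to that IN value gives OUT[B4] (row B4 above).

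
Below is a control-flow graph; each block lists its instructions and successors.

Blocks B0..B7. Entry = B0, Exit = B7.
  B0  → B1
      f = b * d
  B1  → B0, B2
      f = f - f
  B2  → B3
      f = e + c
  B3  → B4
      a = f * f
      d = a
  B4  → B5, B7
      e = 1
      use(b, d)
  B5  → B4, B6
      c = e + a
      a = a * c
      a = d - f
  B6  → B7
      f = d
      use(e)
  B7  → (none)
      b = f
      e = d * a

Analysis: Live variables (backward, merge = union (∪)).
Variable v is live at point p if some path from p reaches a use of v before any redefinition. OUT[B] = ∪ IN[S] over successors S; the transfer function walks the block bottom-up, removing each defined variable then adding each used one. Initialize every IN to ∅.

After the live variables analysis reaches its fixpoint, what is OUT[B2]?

Answer: {b, f}

Working:
Per-block solution:
  B0:   IN={b, c, d, e}   OUT={b, c, d, e, f}
  B1:   IN={b, c, d, e, f}   OUT={b, c, d, e}
  B2:   IN={b, c, e}   OUT={b, f}
  B3:   IN={b, f}   OUT={a, b, d, f}
  B4:   IN={a, b, d, f}   OUT={a, b, d, e, f}
  B5:   IN={a, b, d, e, f}   OUT={a, b, d, e, f}
  B6:   IN={a, d, e}   OUT={a, d, f}
  B7:   IN={a, d, f}   OUT={}

Merge at B2: OUT[B2] = IN[B3] = {b, f}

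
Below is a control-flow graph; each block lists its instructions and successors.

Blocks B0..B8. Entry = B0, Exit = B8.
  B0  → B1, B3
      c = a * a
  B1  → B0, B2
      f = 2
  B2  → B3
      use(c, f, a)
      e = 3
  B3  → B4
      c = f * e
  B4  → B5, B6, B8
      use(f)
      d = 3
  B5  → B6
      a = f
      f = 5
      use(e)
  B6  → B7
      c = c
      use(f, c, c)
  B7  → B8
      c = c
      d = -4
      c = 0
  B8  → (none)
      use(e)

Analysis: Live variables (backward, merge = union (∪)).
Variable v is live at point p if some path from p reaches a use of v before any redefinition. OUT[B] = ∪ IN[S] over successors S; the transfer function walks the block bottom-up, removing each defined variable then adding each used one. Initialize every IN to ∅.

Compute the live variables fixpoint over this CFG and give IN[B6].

Fixpoint table:
  B0:   IN={a, e, f}   OUT={a, c, e, f}
  B1:   IN={a, c, e}   OUT={a, c, e, f}
  B2:   IN={a, c, f}   OUT={e, f}
  B3:   IN={e, f}   OUT={c, e, f}
  B4:   IN={c, e, f}   OUT={c, e, f}
  B5:   IN={c, e, f}   OUT={c, e, f}
  B6:   IN={c, e, f}   OUT={c, e}
  B7:   IN={c, e}   OUT={e}
  B8:   IN={e}   OUT={}

Merge at B6: OUT[B6] = IN[B7] = {c, e}
Applying B6's transfer function to that OUT value gives IN[B6] (row B6 above).

Answer: {c, e, f}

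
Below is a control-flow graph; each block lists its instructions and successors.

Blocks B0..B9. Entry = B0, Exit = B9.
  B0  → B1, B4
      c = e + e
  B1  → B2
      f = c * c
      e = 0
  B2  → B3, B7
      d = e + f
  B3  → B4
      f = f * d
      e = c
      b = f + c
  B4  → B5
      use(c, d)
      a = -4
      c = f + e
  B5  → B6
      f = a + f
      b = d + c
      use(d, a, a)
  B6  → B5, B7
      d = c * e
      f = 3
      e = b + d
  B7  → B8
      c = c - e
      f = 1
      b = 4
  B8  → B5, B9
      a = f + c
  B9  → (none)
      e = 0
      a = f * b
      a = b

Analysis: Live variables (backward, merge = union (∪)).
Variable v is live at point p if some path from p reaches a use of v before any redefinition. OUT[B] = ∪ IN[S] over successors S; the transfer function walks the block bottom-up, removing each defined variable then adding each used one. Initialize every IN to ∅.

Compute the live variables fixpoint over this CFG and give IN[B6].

Per-block solution:
  B0: | IN={d, e, f} | OUT={c, d, e, f}
  B1: | IN={c} | OUT={c, e, f}
  B2: | IN={c, e, f} | OUT={c, d, e, f}
  B3: | IN={c, d, f} | OUT={c, d, e, f}
  B4: | IN={c, d, e, f} | OUT={a, c, d, e, f}
  B5: | IN={a, c, d, e, f} | OUT={a, b, c, e}
  B6: | IN={a, b, c, e} | OUT={a, c, d, e, f}
  B7: | IN={c, d, e} | OUT={b, c, d, e, f}
  B8: | IN={b, c, d, e, f} | OUT={a, b, c, d, e, f}
  B9: | IN={b, f} | OUT={}

Merge at B6: OUT[B6] = IN[B5] ⊔ IN[B7] = {a, c, d, e, f}
Applying B6's transfer function to that OUT value gives IN[B6] (row B6 above).

Answer: {a, b, c, e}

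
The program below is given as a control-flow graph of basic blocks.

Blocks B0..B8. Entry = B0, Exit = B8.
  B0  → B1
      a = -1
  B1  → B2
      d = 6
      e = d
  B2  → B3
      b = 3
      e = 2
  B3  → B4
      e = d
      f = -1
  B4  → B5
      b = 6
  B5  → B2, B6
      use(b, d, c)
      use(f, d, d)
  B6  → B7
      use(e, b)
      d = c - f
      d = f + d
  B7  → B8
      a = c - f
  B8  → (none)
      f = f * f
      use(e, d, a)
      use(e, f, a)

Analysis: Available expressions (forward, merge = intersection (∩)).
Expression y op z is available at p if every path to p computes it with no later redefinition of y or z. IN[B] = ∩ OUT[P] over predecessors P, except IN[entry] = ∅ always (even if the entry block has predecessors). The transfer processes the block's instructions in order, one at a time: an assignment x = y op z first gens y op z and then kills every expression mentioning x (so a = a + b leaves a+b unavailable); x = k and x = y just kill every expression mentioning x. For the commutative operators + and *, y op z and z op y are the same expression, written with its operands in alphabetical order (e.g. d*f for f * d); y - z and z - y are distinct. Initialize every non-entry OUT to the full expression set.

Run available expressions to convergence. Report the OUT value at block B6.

Answer: {c-f}

Trace:
Converged values:
  B0: | IN={} | OUT={}
  B1: | IN={} | OUT={}
  B2: | IN={} | OUT={}
  B3: | IN={} | OUT={}
  B4: | IN={} | OUT={}
  B5: | IN={} | OUT={}
  B6: | IN={} | OUT={c-f}
  B7: | IN={c-f} | OUT={c-f}
  B8: | IN={c-f} | OUT={}

Merge at B6: IN[B6] = OUT[B5] = {}
Applying B6's transfer function to that IN value gives OUT[B6] (row B6 above).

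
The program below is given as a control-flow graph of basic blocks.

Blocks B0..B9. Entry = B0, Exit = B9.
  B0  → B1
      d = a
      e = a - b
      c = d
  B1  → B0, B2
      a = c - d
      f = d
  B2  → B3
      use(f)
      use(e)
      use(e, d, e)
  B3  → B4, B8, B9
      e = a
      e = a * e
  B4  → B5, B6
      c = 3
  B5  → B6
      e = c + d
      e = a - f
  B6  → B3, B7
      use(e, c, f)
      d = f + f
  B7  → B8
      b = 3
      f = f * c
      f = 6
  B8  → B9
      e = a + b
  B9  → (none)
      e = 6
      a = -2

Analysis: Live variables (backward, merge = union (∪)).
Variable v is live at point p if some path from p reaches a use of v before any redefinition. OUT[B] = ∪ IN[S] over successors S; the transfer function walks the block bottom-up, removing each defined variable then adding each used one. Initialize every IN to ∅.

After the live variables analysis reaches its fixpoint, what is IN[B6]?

Answer: {a, b, c, e, f}

Derivation:
Fixpoint table:
  B0:   IN={a, b}   OUT={b, c, d, e}
  B1:   IN={b, c, d, e}   OUT={a, b, d, e, f}
  B2:   IN={a, b, d, e, f}   OUT={a, b, d, f}
  B3:   IN={a, b, d, f}   OUT={a, b, d, e, f}
  B4:   IN={a, b, d, e, f}   OUT={a, b, c, d, e, f}
  B5:   IN={a, b, c, d, f}   OUT={a, b, c, e, f}
  B6:   IN={a, b, c, e, f}   OUT={a, b, c, d, f}
  B7:   IN={a, c, f}   OUT={a, b}
  B8:   IN={a, b}   OUT={}
  B9:   IN={}   OUT={}

Merge at B6: OUT[B6] = IN[B3] ⊔ IN[B7] = {a, b, c, d, f}
Applying B6's transfer function to that OUT value gives IN[B6] (row B6 above).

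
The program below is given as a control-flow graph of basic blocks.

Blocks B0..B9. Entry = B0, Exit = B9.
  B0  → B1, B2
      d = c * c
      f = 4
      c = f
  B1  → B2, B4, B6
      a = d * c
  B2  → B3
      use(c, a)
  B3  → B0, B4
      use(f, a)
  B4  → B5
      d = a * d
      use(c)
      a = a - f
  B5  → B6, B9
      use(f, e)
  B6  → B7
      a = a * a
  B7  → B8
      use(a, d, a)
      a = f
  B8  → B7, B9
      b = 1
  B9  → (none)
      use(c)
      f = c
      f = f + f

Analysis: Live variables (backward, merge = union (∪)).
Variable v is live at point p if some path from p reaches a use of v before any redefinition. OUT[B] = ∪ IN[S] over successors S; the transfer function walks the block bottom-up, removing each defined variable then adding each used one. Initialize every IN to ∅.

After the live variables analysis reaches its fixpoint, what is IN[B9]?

Answer: {c}

Trace:
Per-block solution:
  B0:  IN={a, c, e}  OUT={a, c, d, e, f}
  B1:  IN={c, d, e, f}  OUT={a, c, d, e, f}
  B2:  IN={a, c, d, e, f}  OUT={a, c, d, e, f}
  B3:  IN={a, c, d, e, f}  OUT={a, c, d, e, f}
  B4:  IN={a, c, d, e, f}  OUT={a, c, d, e, f}
  B5:  IN={a, c, d, e, f}  OUT={a, c, d, f}
  B6:  IN={a, c, d, f}  OUT={a, c, d, f}
  B7:  IN={a, c, d, f}  OUT={a, c, d, f}
  B8:  IN={a, c, d, f}  OUT={a, c, d, f}
  B9:  IN={c}  OUT={}

B9 is the boundary node: OUT[B9] = {}
Applying B9's transfer function to that OUT value gives IN[B9] (row B9 above).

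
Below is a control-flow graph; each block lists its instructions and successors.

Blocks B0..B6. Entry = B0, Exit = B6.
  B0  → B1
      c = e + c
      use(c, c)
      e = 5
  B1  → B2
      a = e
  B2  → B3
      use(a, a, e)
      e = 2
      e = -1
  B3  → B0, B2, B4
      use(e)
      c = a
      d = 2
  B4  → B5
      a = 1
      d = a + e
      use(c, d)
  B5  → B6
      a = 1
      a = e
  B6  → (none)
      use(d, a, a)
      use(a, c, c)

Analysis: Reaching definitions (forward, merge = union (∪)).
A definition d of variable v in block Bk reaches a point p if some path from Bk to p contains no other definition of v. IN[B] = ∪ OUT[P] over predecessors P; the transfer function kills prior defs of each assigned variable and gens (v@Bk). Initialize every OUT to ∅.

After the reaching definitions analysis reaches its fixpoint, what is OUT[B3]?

Answer: {a@B1, c@B3, d@B3, e@B2}

Derivation:
Per-block solution:
  B0:   IN={a@B1, c@B3, d@B3, e@B2}   OUT={a@B1, c@B0, d@B3, e@B0}
  B1:   IN={a@B1, c@B0, d@B3, e@B0}   OUT={a@B1, c@B0, d@B3, e@B0}
  B2:   IN={a@B1, c@B0, c@B3, d@B3, e@B0, e@B2}   OUT={a@B1, c@B0, c@B3, d@B3, e@B2}
  B3:   IN={a@B1, c@B0, c@B3, d@B3, e@B2}   OUT={a@B1, c@B3, d@B3, e@B2}
  B4:   IN={a@B1, c@B3, d@B3, e@B2}   OUT={a@B4, c@B3, d@B4, e@B2}
  B5:   IN={a@B4, c@B3, d@B4, e@B2}   OUT={a@B5, c@B3, d@B4, e@B2}
  B6:   IN={a@B5, c@B3, d@B4, e@B2}   OUT={a@B5, c@B3, d@B4, e@B2}

Merge at B3: IN[B3] = OUT[B2] = {a@B1, c@B0, c@B3, d@B3, e@B2}
Applying B3's transfer function to that IN value gives OUT[B3] (row B3 above).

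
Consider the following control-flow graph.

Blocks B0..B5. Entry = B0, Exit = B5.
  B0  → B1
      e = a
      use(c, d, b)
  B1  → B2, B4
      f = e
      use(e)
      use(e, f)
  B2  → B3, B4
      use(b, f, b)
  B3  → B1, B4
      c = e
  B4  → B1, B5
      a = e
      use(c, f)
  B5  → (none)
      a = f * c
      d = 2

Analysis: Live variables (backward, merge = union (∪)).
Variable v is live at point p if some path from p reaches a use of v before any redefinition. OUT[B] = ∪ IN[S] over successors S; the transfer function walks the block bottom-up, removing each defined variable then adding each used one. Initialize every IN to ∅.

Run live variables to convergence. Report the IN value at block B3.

Fixpoint table:
  B0:  IN={a, b, c, d}  OUT={b, c, e}
  B1:  IN={b, c, e}  OUT={b, c, e, f}
  B2:  IN={b, c, e, f}  OUT={b, c, e, f}
  B3:  IN={b, e, f}  OUT={b, c, e, f}
  B4:  IN={b, c, e, f}  OUT={b, c, e, f}
  B5:  IN={c, f}  OUT={}

Merge at B3: OUT[B3] = IN[B1] ⊔ IN[B4] = {b, c, e, f}
Applying B3's transfer function to that OUT value gives IN[B3] (row B3 above).

Answer: {b, e, f}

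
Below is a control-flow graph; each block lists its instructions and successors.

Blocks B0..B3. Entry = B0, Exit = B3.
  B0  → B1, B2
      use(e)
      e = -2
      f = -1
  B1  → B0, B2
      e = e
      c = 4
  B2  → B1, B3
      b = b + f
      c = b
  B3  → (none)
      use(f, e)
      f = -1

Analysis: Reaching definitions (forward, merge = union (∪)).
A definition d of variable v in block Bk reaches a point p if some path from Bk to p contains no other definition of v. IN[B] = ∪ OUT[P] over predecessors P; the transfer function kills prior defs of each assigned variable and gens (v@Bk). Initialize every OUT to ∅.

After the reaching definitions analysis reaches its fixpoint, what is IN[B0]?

Answer: {b@B2, c@B1, e@B1, f@B0}

Working:
Per-block solution:
  B0: | IN={b@B2, c@B1, e@B1, f@B0} | OUT={b@B2, c@B1, e@B0, f@B0}
  B1: | IN={b@B2, c@B1, c@B2, e@B0, e@B1, f@B0} | OUT={b@B2, c@B1, e@B1, f@B0}
  B2: | IN={b@B2, c@B1, e@B0, e@B1, f@B0} | OUT={b@B2, c@B2, e@B0, e@B1, f@B0}
  B3: | IN={b@B2, c@B2, e@B0, e@B1, f@B0} | OUT={b@B2, c@B2, e@B0, e@B1, f@B3}

Merge at B0 (entry node, so the boundary value {} is joined with the incoming edge(s)): IN[B0] = {} ⊔ OUT[B1] = {b@B2, c@B1, e@B1, f@B0}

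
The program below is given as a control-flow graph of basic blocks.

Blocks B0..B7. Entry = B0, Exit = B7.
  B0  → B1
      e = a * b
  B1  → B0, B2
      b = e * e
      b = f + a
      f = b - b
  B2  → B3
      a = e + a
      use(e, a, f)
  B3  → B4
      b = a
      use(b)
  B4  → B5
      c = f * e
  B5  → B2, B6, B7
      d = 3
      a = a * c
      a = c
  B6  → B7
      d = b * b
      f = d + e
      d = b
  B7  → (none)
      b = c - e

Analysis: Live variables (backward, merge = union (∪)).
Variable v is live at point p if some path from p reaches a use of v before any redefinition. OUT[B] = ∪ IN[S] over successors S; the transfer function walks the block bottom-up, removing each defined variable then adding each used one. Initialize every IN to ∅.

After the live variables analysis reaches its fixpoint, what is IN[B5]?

Answer: {a, b, c, e, f}

Trace:
Per-block solution:
  B0: | IN={a, b, f} | OUT={a, e, f}
  B1: | IN={a, e, f} | OUT={a, b, e, f}
  B2: | IN={a, e, f} | OUT={a, e, f}
  B3: | IN={a, e, f} | OUT={a, b, e, f}
  B4: | IN={a, b, e, f} | OUT={a, b, c, e, f}
  B5: | IN={a, b, c, e, f} | OUT={a, b, c, e, f}
  B6: | IN={b, c, e} | OUT={c, e}
  B7: | IN={c, e} | OUT={}

Merge at B5: OUT[B5] = IN[B2] ⊔ IN[B6] ⊔ IN[B7] = {a, b, c, e, f}
Applying B5's transfer function to that OUT value gives IN[B5] (row B5 above).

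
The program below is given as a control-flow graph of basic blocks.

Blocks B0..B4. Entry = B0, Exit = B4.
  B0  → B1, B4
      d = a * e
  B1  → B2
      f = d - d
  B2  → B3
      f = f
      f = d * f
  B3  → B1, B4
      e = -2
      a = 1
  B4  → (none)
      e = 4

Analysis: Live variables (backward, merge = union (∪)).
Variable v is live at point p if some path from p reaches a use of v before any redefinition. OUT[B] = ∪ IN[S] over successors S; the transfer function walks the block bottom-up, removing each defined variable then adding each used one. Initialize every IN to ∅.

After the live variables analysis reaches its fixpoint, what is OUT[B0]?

Answer: {d}

Trace:
Fixpoint table:
  B0:  IN={a, e}  OUT={d}
  B1:  IN={d}  OUT={d, f}
  B2:  IN={d, f}  OUT={d}
  B3:  IN={d}  OUT={d}
  B4:  IN={}  OUT={}

Merge at B0: OUT[B0] = IN[B1] ⊔ IN[B4] = {d}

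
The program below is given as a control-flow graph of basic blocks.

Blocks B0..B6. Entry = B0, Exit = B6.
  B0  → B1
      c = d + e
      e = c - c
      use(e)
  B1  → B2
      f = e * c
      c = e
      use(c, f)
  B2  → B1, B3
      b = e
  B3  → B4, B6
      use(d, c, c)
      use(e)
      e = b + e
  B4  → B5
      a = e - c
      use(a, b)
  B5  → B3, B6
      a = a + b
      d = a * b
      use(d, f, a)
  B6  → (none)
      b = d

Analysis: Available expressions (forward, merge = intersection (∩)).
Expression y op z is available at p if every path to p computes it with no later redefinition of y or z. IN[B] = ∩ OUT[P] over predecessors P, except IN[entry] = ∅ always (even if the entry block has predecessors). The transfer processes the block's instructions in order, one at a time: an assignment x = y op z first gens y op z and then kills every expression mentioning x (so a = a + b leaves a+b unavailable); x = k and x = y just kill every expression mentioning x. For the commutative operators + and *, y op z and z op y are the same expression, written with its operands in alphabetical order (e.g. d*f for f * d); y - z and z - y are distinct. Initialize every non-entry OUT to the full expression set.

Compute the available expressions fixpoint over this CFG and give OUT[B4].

Answer: {e-c}

Working:
Fixpoint table:
  B0:  IN={}  OUT={c-c}
  B1:  IN={}  OUT={}
  B2:  IN={}  OUT={}
  B3:  IN={}  OUT={}
  B4:  IN={}  OUT={e-c}
  B5:  IN={e-c}  OUT={a*b, e-c}
  B6:  IN={}  OUT={}

Merge at B4: IN[B4] = OUT[B3] = {}
Applying B4's transfer function to that IN value gives OUT[B4] (row B4 above).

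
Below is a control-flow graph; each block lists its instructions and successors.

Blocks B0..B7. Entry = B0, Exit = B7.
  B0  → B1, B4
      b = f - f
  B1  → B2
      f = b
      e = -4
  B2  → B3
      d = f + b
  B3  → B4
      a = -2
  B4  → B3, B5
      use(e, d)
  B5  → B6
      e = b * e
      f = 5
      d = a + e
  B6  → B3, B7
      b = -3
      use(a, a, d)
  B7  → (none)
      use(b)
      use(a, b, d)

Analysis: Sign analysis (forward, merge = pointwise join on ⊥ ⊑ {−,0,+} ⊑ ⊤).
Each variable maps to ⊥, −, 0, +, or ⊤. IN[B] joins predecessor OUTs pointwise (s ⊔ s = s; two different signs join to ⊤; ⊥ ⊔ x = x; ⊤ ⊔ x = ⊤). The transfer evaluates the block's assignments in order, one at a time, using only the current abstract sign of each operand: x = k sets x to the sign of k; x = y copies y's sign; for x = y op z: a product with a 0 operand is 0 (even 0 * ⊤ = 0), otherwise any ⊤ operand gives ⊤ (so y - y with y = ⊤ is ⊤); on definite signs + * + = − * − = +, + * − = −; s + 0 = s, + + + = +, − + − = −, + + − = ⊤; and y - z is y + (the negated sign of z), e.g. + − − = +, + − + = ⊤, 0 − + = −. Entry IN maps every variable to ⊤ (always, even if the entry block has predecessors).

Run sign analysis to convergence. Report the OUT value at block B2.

Answer: {a: ⊤, b: ⊤, c: ⊤, d: ⊤, e: -, f: ⊤}

Trace:
Per-block solution:
  B0:   IN=(all ⊤)   OUT=(all ⊤)
  B1:   IN=(all ⊤)   OUT={e:-; rest ⊤}
  B2:   IN={e:-; rest ⊤}   OUT={e:-; rest ⊤}
  B3:   IN=(all ⊤)   OUT={a:-; rest ⊤}
  B4:   IN=(all ⊤)   OUT=(all ⊤)
  B5:   IN=(all ⊤)   OUT={f:+; rest ⊤}
  B6:   IN={f:+; rest ⊤}   OUT={b:-, f:+; rest ⊤}
  B7:   IN={b:-, f:+; rest ⊤}   OUT={b:-, f:+; rest ⊤}

Merge at B2: IN[B2] = OUT[B1] = {a: ⊤, b: ⊤, c: ⊤, d: ⊤, e: -, f: ⊤}
Applying B2's transfer function to that IN value gives OUT[B2] (row B2 above).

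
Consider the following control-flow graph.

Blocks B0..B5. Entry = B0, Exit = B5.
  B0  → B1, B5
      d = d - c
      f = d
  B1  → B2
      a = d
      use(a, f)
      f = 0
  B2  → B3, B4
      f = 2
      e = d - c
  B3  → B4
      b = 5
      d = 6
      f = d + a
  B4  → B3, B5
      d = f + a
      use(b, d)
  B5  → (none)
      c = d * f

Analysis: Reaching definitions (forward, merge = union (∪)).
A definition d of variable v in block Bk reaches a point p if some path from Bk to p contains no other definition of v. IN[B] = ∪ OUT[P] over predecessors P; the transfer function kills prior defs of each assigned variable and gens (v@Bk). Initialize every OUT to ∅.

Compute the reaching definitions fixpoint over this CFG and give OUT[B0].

Per-block solution:
  B0:  IN={}  OUT={d@B0, f@B0}
  B1:  IN={d@B0, f@B0}  OUT={a@B1, d@B0, f@B1}
  B2:  IN={a@B1, d@B0, f@B1}  OUT={a@B1, d@B0, e@B2, f@B2}
  B3:  IN={a@B1, b@B3, d@B0, d@B4, e@B2, f@B2, f@B3}  OUT={a@B1, b@B3, d@B3, e@B2, f@B3}
  B4:  IN={a@B1, b@B3, d@B0, d@B3, e@B2, f@B2, f@B3}  OUT={a@B1, b@B3, d@B4, e@B2, f@B2, f@B3}
  B5:  IN={a@B1, b@B3, d@B0, d@B4, e@B2, f@B0, f@B2, f@B3}  OUT={a@B1, b@B3, c@B5, d@B0, d@B4, e@B2, f@B0, f@B2, f@B3}

B0 is the boundary node: IN[B0] = {}
Applying B0's transfer function to that IN value gives OUT[B0] (row B0 above).

Answer: {d@B0, f@B0}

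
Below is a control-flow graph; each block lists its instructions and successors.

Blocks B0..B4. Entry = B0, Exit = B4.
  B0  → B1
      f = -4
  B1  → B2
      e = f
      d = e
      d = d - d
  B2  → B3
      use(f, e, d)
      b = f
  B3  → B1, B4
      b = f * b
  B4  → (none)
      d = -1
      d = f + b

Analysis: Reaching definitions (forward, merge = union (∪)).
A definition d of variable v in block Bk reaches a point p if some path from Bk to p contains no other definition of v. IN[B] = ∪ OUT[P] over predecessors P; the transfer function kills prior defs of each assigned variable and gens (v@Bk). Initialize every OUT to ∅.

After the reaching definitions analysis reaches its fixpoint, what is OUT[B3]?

Answer: {b@B3, d@B1, e@B1, f@B0}

Working:
Fixpoint table:
  B0:   IN={}   OUT={f@B0}
  B1:   IN={b@B3, d@B1, e@B1, f@B0}   OUT={b@B3, d@B1, e@B1, f@B0}
  B2:   IN={b@B3, d@B1, e@B1, f@B0}   OUT={b@B2, d@B1, e@B1, f@B0}
  B3:   IN={b@B2, d@B1, e@B1, f@B0}   OUT={b@B3, d@B1, e@B1, f@B0}
  B4:   IN={b@B3, d@B1, e@B1, f@B0}   OUT={b@B3, d@B4, e@B1, f@B0}

Merge at B3: IN[B3] = OUT[B2] = {b@B2, d@B1, e@B1, f@B0}
Applying B3's transfer function to that IN value gives OUT[B3] (row B3 above).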